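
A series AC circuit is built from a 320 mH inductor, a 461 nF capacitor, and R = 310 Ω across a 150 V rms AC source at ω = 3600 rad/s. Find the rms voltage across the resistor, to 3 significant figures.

X_L = ωL = 1150 Ω
X_C = 1/(ωC) = 603 Ω
Net reactance X = X_L − X_C = 549 Ω
Z = 310 + j549 Ω
|Z| = √(310² + 549²) = 631 Ω
I = V/|Z| = 238 mA
V_R = I·|Z_R| = 0.238 × 310 = 73.7 V

73.7 V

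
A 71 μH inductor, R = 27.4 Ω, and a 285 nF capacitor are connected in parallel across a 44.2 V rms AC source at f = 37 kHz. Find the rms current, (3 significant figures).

1.63 A

ω = 2πf = 232500 rad/s
X_L = ωL = 16.5 Ω
X_C = 1/(ωC) = 15.1 Ω
Parallel: admittances add. Y = 1/R + 1/(jωL) + jωC
Y = (0.0365 + j0.00567) S
|Y| = 0.0369 S → |Z| = 1/|Y| = 27.1 Ω, ∠Z = −∠Y = -8.83°
I = V/|Z| = 44.2/27.1 = 1.63 A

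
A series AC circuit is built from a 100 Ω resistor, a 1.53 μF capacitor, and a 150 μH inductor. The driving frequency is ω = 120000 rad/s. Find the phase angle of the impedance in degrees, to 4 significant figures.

X_L = ωL = 18.00 Ω
X_C = 1/(ωC) = 5.447 Ω
Net reactance X = X_L − X_C = 12.55 Ω
Z = 100.0 + j12.55 Ω
|Z| = √(100.0² + 12.55²) = 100.8 Ω
∠Z = arctan(12.55/100.0) = 7.155°

7.155°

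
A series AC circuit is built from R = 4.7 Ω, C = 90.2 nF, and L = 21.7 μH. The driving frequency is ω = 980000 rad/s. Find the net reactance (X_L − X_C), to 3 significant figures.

9.95 Ω

X_L = ωL = 21.3 Ω
X_C = 1/(ωC) = 11.3 Ω
X = 21.3 − 11.3 = 9.95 Ω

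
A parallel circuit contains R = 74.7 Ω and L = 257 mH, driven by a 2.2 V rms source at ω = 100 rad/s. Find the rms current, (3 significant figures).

90.5 mA

X_L = ωL = 25.7 Ω
Parallel: admittances add. Y = 1/R + 1/(jωL)
Y = (0.0134 − j0.0389) S
|Y| = 0.0411 S → |Z| = 1/|Y| = 24.3 Ω, ∠Z = −∠Y = 71.0°
I = V/|Z| = 2.2/24.3 = 90.5 mA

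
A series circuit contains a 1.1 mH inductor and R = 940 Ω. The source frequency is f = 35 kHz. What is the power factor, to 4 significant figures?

0.9684

ω = 2πf = 219900 rad/s
X_L = ωL = 241.9 Ω
Z = 940.0 + j241.9 Ω
|Z| = √(940.0² + 241.9²) = 970.6 Ω
∠Z = arctan(241.9/940.0) = 14.43°
cos φ = cos(14.43°) = 0.9684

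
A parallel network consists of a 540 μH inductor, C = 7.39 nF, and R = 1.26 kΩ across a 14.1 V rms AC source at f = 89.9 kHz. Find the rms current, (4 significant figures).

16.88 mA

ω = 2πf = 564900 rad/s
X_L = ωL = 305.0 Ω
X_C = 1/(ωC) = 239.6 Ω
Parallel: admittances add. Y = 1/R + 1/(jωL) + jωC
Y = (0.0007937 + j0.0008959) S
|Y| = 0.001197 S → |Z| = 1/|Y| = 835.5 Ω, ∠Z = −∠Y = -48.46°
I = V/|Z| = 14.1/835.5 = 16.88 mA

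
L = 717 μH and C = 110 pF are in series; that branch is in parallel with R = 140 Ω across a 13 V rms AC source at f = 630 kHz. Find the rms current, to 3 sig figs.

95.9 mA

ω = 2πf = 3.958e+06 rad/s
X_L = ωL = 2840 Ω
X_C = 1/(ωC) = 2300 Ω
Branch 1: Z₁ = R = 140 Ω
Branch 2 (series LC): Z₂ = j(X_L − X_C) = j542 Ω
Parallel: Z = Z₁Z₂/(Z₁+Z₂), |Z| = 136 Ω, ∠Z = 14.5°
I = V/|Z| = 13/136 = 95.9 mA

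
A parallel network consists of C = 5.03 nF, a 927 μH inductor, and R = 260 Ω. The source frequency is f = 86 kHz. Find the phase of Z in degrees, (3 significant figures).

ω = 2πf = 540400 rad/s
X_L = ωL = 501 Ω
X_C = 1/(ωC) = 368 Ω
Parallel: admittances add. Y = 1/R + 1/(jωL) + jωC
Y = (0.00385 + j0.000722) S
|Y| = 0.00391 S → |Z| = 1/|Y| = 256 Ω, ∠Z = −∠Y = -10.6°

-10.6°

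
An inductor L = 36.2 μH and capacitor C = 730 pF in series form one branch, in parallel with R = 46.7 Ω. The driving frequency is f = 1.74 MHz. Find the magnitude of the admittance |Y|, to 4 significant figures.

ω = 2πf = 1.093e+07 rad/s
X_L = ωL = 395.8 Ω
X_C = 1/(ωC) = 125.3 Ω
Branch 1: Z₁ = R = 46.70 Ω
Branch 2 (series LC): Z₂ = j(X_L − X_C) = j270.5 Ω
Parallel: Z = Z₁Z₂/(Z₁+Z₂), |Z| = 46.02 Ω, ∠Z = 9.796°
|Y| = 1/|Z| = 21.73 mS

21.73 mS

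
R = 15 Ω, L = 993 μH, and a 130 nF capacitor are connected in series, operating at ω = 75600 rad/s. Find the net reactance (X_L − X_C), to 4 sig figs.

-26.68 Ω

X_L = ωL = 75.07 Ω
X_C = 1/(ωC) = 101.8 Ω
X = 75.07 − 101.8 = -26.68 Ω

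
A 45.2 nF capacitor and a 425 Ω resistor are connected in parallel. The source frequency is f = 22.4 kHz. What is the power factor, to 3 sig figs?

0.347

ω = 2πf = 140700 rad/s
X_C = 1/(ωC) = 157 Ω
Parallel: admittances add. Y = 1/R + jωC
Y = (0.00235 + j0.00636) S
|Y| = 0.00678 S → |Z| = 1/|Y| = 147 Ω, ∠Z = −∠Y = -69.7°
cos φ = cos(-69.7°) = 0.347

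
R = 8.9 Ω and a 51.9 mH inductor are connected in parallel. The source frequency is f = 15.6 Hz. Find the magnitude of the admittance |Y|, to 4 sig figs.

ω = 2πf = 98.02 rad/s
X_L = ωL = 5.087 Ω
Parallel: admittances add. Y = 1/R + 1/(jωL)
Y = (0.1124 − j0.1966) S
|Y| = 0.2264 S → |Z| = 1/|Y| = 4.417 Ω, ∠Z = −∠Y = 60.25°

226.4 mS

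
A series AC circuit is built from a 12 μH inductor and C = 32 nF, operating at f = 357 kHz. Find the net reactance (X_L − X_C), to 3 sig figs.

13.0 Ω

ω = 2πf = 2.243e+06 rad/s
X_L = ωL = 26.9 Ω
X_C = 1/(ωC) = 13.9 Ω
X = 26.9 − 13.9 = 13.0 Ω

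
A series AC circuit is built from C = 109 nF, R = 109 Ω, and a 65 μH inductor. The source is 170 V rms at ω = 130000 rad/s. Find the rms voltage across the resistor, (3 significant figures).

X_L = ωL = 8.45 Ω
X_C = 1/(ωC) = 70.6 Ω
Net reactance X = X_L − X_C = -62.1 Ω
Z = 109 − j62.1 Ω
|Z| = √(109² + 62.1²) = 125 Ω
I = V/|Z| = 1.36 A
V_R = I·|Z_R| = 1.36 × 109 = 148 V

148 V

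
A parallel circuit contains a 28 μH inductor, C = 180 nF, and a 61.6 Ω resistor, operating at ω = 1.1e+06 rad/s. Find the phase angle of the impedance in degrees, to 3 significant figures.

X_L = ωL = 30.8 Ω
X_C = 1/(ωC) = 5.05 Ω
Parallel: admittances add. Y = 1/R + 1/(jωL) + jωC
Y = (0.0162 + j0.166) S
|Y| = 0.166 S → |Z| = 1/|Y| = 6.01 Ω, ∠Z = −∠Y = -84.4°

-84.4°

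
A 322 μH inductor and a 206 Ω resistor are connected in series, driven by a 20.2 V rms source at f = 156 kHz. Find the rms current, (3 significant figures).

ω = 2πf = 980200 rad/s
X_L = ωL = 316 Ω
Z = 206 + j316 Ω
|Z| = √(206² + 316²) = 377 Ω
I = V/|Z| = 20.2/377 = 53.6 mA

53.6 mA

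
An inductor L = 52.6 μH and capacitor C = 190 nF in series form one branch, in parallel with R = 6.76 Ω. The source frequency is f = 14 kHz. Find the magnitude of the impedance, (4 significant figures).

6.710 Ω

ω = 2πf = 87960 rad/s
X_L = ωL = 4.627 Ω
X_C = 1/(ωC) = 59.83 Ω
Branch 1: Z₁ = R = 6.760 Ω
Branch 2 (series LC): Z₂ = j(X_L − X_C) = −j55.21 Ω
Parallel: Z = Z₁Z₂/(Z₁+Z₂), |Z| = 6.710 Ω, ∠Z = -6.981°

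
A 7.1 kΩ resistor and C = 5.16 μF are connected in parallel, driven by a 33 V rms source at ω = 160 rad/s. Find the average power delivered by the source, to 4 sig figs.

153.4 mW

X_C = 1/(ωC) = 1211 Ω
Parallel: admittances add. Y = 1/R + jωC
Y = (0.0001408 + j0.0008256) S
|Y| = 0.0008375 S → |Z| = 1/|Y| = 1194 Ω, ∠Z = −∠Y = -80.32°
I = V/|Z| = 27.64 mA
P = VI cos φ = 33 × 0.02764 × cos(-80.32°) = 153.4 mW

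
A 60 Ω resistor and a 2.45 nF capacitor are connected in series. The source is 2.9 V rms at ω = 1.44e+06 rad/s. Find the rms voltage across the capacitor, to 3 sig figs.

2.84 V

X_C = 1/(ωC) = 283 Ω
Z = 60.0 − j283 Ω
|Z| = √(60.0² + 283²) = 290 Ω
I = V/|Z| = 10.0 mA
V_C = I·|Z_C| = 0.0100 × 283 = 2.84 V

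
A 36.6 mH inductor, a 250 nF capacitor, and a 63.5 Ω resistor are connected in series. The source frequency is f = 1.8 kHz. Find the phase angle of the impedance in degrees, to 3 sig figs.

ω = 2πf = 11310 rad/s
X_L = ωL = 414 Ω
X_C = 1/(ωC) = 354 Ω
Net reactance X = X_L − X_C = 60.3 Ω
Z = 63.5 + j60.3 Ω
|Z| = √(63.5² + 60.3²) = 87.5 Ω
∠Z = arctan(60.3/63.5) = 43.5°

43.5°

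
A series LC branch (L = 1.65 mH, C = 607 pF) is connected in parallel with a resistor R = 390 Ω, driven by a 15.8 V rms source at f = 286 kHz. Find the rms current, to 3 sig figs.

41.2 mA

ω = 2πf = 1.797e+06 rad/s
X_L = ωL = 2970 Ω
X_C = 1/(ωC) = 917 Ω
Branch 1: Z₁ = R = 390 Ω
Branch 2 (series LC): Z₂ = j(X_L − X_C) = j2050 Ω
Parallel: Z = Z₁Z₂/(Z₁+Z₂), |Z| = 383 Ω, ∠Z = 10.8°
I = V/|Z| = 15.8/383 = 41.2 mA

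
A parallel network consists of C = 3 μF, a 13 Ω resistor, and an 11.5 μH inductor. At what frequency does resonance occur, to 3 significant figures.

ω₀ = 1/√(LC) = 1/√(1.15e-05 × 3e-06) = 170300 rad/s
f₀ = ω₀/(2π) = 27.1 kHz

27.1 kHz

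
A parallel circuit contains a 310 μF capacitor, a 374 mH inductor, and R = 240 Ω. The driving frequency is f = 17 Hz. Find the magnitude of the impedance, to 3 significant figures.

ω = 2πf = 106.8 rad/s
X_L = ωL = 39.9 Ω
X_C = 1/(ωC) = 30.2 Ω
Parallel: admittances add. Y = 1/R + 1/(jωL) + jωC
Y = (0.00417 + j0.00808) S
|Y| = 0.00909 S → |Z| = 1/|Y| = 110 Ω, ∠Z = −∠Y = -62.7°

110 Ω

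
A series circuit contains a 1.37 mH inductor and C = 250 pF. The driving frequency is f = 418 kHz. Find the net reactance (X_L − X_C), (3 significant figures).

2080 Ω

ω = 2πf = 2.626e+06 rad/s
X_L = ωL = 3600 Ω
X_C = 1/(ωC) = 1520 Ω
X = 3600 − 1520 = 2080 Ω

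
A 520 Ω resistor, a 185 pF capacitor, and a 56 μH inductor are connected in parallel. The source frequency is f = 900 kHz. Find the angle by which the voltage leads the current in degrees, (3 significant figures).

47.7°

ω = 2πf = 5.655e+06 rad/s
X_L = ωL = 317 Ω
X_C = 1/(ωC) = 956 Ω
Parallel: admittances add. Y = 1/R + 1/(jωL) + jωC
Y = (0.00192 − j0.00211) S
|Y| = 0.00286 S → |Z| = 1/|Y| = 350 Ω, ∠Z = −∠Y = 47.7°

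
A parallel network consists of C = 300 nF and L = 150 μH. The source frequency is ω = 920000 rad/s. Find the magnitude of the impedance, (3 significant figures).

3.72 Ω

X_L = ωL = 138 Ω
X_C = 1/(ωC) = 3.62 Ω
Parallel: admittances add. Y = 1/(jωL) + jωC
Y = (0 + j0.269) S
|Y| = 0.269 S → |Z| = 1/|Y| = 3.72 Ω, ∠Z = −∠Y = -90.0°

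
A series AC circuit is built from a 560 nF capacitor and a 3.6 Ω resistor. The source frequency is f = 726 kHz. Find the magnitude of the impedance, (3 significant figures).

ω = 2πf = 4.562e+06 rad/s
X_C = 1/(ωC) = 0.391 Ω
Z = 3.60 − j0.391 Ω
|Z| = √(3.60² + 0.391²) = 3.62 Ω

3.62 Ω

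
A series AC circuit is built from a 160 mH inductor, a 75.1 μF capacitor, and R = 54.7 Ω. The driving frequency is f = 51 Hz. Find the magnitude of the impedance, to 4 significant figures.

55.56 Ω

ω = 2πf = 320.4 rad/s
X_L = ωL = 51.27 Ω
X_C = 1/(ωC) = 41.55 Ω
Net reactance X = X_L − X_C = 9.717 Ω
Z = 54.70 + j9.717 Ω
|Z| = √(54.70² + 9.717²) = 55.56 Ω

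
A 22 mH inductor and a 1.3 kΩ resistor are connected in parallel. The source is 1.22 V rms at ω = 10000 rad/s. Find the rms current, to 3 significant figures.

5.62 mA

X_L = ωL = 220 Ω
Parallel: admittances add. Y = 1/R + 1/(jωL)
Y = (0.000769 − j0.00455) S
|Y| = 0.00461 S → |Z| = 1/|Y| = 217 Ω, ∠Z = −∠Y = 80.4°
I = V/|Z| = 1.22/217 = 5.62 mA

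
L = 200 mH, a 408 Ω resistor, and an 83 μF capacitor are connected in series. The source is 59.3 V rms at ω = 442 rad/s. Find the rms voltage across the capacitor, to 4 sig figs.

3.918 V

X_L = ωL = 88.40 Ω
X_C = 1/(ωC) = 27.26 Ω
Net reactance X = X_L − X_C = 61.14 Ω
Z = 408.0 + j61.14 Ω
|Z| = √(408.0² + 61.14²) = 412.6 Ω
I = V/|Z| = 143.7 mA
V_C = I·|Z_C| = 0.1437 × 27.26 = 3.918 V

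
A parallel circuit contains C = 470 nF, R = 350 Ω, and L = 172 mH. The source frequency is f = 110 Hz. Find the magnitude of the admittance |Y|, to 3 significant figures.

ω = 2πf = 691.2 rad/s
X_L = ωL = 119 Ω
X_C = 1/(ωC) = 3080 Ω
Parallel: admittances add. Y = 1/R + 1/(jωL) + jωC
Y = (0.00286 − j0.00809) S
|Y| = 0.00858 S → |Z| = 1/|Y| = 117 Ω, ∠Z = −∠Y = 70.5°

8.58 mS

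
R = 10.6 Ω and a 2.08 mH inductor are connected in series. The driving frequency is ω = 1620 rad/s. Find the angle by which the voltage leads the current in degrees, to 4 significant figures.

X_L = ωL = 3.370 Ω
Z = 10.60 + j3.370 Ω
|Z| = √(10.60² + 3.370²) = 11.12 Ω
∠Z = arctan(3.370/10.60) = 17.63°

17.63°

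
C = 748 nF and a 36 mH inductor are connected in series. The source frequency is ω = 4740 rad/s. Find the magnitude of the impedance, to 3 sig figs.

111 Ω

X_L = ωL = 171 Ω
X_C = 1/(ωC) = 282 Ω
Net reactance X = X_L − X_C = -111 Ω
Z = − j111 Ω
|Z| = √(0² + 111²) = 111 Ω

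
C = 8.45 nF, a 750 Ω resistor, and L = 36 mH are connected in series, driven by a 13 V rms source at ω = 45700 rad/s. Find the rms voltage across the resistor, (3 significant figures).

8.08 V

X_L = ωL = 1650 Ω
X_C = 1/(ωC) = 2590 Ω
Net reactance X = X_L − X_C = -944 Ω
Z = 750 − j944 Ω
|Z| = √(750² + 944²) = 1210 Ω
I = V/|Z| = 10.8 mA
V_R = I·|Z_R| = 0.0108 × 750 = 8.08 V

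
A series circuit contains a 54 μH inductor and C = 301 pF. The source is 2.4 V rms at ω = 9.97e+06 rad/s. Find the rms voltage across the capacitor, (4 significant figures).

3.898 V

X_L = ωL = 538.4 Ω
X_C = 1/(ωC) = 333.2 Ω
Net reactance X = X_L − X_C = 205.2 Ω
Z = j205.2 Ω
|Z| = √(0² + 205.2²) = 205.2 Ω
I = V/|Z| = 11.70 mA
V_C = I·|Z_C| = 0.01170 × 333.2 = 3.898 V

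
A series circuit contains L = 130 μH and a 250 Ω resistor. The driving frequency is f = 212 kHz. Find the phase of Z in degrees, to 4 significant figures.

ω = 2πf = 1.332e+06 rad/s
X_L = ωL = 173.2 Ω
Z = 250.0 + j173.2 Ω
|Z| = √(250.0² + 173.2²) = 304.1 Ω
∠Z = arctan(173.2/250.0) = 34.71°

34.71°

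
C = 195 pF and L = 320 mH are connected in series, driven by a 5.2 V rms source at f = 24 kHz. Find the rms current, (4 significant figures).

365.0 μA

ω = 2πf = 150800 rad/s
X_L = ωL = 48250 Ω
X_C = 1/(ωC) = 34010 Ω
Net reactance X = X_L − X_C = 14250 Ω
Z = j14250 Ω
|Z| = √(0² + 14250²) = 14250 Ω
I = V/|Z| = 5.2/14250 = 365.0 μA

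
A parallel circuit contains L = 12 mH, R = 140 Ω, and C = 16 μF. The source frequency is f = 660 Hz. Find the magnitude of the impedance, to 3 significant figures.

ω = 2πf = 4147 rad/s
X_L = ωL = 49.8 Ω
X_C = 1/(ωC) = 15.1 Ω
Parallel: admittances add. Y = 1/R + 1/(jωL) + jωC
Y = (0.00714 + j0.0463) S
|Y| = 0.0468 S → |Z| = 1/|Y| = 21.4 Ω, ∠Z = −∠Y = -81.2°

21.4 Ω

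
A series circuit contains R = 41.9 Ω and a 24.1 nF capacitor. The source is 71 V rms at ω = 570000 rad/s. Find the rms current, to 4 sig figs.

845.3 mA

X_C = 1/(ωC) = 72.80 Ω
Z = 41.90 − j72.80 Ω
|Z| = √(41.90² + 72.80²) = 83.99 Ω
I = V/|Z| = 71/83.99 = 845.3 mA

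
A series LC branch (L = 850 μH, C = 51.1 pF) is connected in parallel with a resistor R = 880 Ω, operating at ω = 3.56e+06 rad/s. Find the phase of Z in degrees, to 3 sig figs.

-19.6°

X_L = ωL = 3030 Ω
X_C = 1/(ωC) = 5500 Ω
Branch 1: Z₁ = R = 880 Ω
Branch 2 (series LC): Z₂ = j(X_L − X_C) = −j2470 Ω
Parallel: Z = Z₁Z₂/(Z₁+Z₂), |Z| = 829 Ω, ∠Z = -19.6°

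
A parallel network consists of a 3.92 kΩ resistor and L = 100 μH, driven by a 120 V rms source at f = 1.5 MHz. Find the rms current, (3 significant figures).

ω = 2πf = 9.425e+06 rad/s
X_L = ωL = 942 Ω
Parallel: admittances add. Y = 1/R + 1/(jωL)
Y = (0.000255 − j0.00106) S
|Y| = 0.00109 S → |Z| = 1/|Y| = 916 Ω, ∠Z = −∠Y = 76.5°
I = V/|Z| = 120/916 = 131 mA

131 mA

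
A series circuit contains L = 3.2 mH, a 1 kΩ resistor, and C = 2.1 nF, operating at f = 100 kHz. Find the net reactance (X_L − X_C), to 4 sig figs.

ω = 2πf = 628300 rad/s
X_L = ωL = 2011 Ω
X_C = 1/(ωC) = 757.9 Ω
X = 2011 − 757.9 = 1253 Ω

1253 Ω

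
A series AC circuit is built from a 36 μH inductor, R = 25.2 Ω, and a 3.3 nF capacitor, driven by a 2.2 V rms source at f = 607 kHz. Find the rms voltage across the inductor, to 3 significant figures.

ω = 2πf = 3.814e+06 rad/s
X_L = ωL = 137 Ω
X_C = 1/(ωC) = 79.5 Ω
Net reactance X = X_L − X_C = 57.8 Ω
Z = 25.2 + j57.8 Ω
|Z| = √(25.2² + 57.8²) = 63.1 Ω
I = V/|Z| = 34.9 mA
V_L = I·|Z_L| = 0.0349 × 137 = 4.79 V

4.79 V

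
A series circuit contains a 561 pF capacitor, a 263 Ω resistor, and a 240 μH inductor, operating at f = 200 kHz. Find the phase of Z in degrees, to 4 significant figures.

ω = 2πf = 1.257e+06 rad/s
X_L = ωL = 301.6 Ω
X_C = 1/(ωC) = 1418 Ω
Net reactance X = X_L − X_C = -1117 Ω
Z = 263.0 − j1117 Ω
|Z| = √(263.0² + 1117²) = 1147 Ω
∠Z = arctan(-1117/263.0) = -76.75°

-76.75°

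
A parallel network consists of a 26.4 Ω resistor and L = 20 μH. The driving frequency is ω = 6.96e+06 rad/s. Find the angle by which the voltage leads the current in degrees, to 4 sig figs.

10.74°

X_L = ωL = 139.2 Ω
Parallel: admittances add. Y = 1/R + 1/(jωL)
Y = (0.03788 − j0.007184) S
|Y| = 0.03855 S → |Z| = 1/|Y| = 25.94 Ω, ∠Z = −∠Y = 10.74°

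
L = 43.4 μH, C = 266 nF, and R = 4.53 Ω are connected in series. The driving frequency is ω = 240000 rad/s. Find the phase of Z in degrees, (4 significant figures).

-49.20°

X_L = ωL = 10.42 Ω
X_C = 1/(ωC) = 15.66 Ω
Net reactance X = X_L − X_C = -5.248 Ω
Z = 4.530 − j5.248 Ω
|Z| = √(4.530² + 5.248²) = 6.933 Ω
∠Z = arctan(-5.248/4.530) = -49.20°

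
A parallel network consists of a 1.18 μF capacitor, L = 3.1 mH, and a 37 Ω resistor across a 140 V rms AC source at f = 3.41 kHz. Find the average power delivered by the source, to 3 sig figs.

530 W

ω = 2πf = 21430 rad/s
X_L = ωL = 66.4 Ω
X_C = 1/(ωC) = 39.6 Ω
Parallel: admittances add. Y = 1/R + 1/(jωL) + jωC
Y = (0.0270 + j0.0102) S
|Y| = 0.0289 S → |Z| = 1/|Y| = 34.6 Ω, ∠Z = −∠Y = -20.7°
I = V/|Z| = 4.05 A
P = VI cos φ = 140 × 4.05 × cos(-20.7°) = 530 W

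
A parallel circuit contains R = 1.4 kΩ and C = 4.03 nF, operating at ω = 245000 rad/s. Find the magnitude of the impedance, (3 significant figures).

821 Ω

X_C = 1/(ωC) = 1010 Ω
Parallel: admittances add. Y = 1/R + jωC
Y = (0.000714 + j0.000987) S
|Y| = 0.00122 S → |Z| = 1/|Y| = 821 Ω, ∠Z = −∠Y = -54.1°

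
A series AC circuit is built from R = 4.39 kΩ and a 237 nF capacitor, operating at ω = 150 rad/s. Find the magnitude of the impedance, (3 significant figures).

28500 Ω

X_C = 1/(ωC) = 28100 Ω
Z = 4390 − j28100 Ω
|Z| = √(4390² + 28100²) = 28500 Ω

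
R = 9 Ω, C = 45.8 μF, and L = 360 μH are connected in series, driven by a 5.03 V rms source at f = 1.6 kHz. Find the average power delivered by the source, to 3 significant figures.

2.74 W

ω = 2πf = 10050 rad/s
X_L = ωL = 3.62 Ω
X_C = 1/(ωC) = 2.17 Ω
Net reactance X = X_L − X_C = 1.45 Ω
Z = 9.00 + j1.45 Ω
|Z| = √(9.00² + 1.45²) = 9.12 Ω
∠Z = arctan(1.45/9.00) = 9.14°
I = V/|Z| = 552 mA
P = VI cos φ = 5.03 × 0.552 × cos(9.14°) = 2.74 W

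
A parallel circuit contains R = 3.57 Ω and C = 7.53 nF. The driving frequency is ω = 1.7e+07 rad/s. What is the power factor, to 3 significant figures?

X_C = 1/(ωC) = 7.81 Ω
Parallel: admittances add. Y = 1/R + jωC
Y = (0.280 + j0.128) S
|Y| = 0.308 S → |Z| = 1/|Y| = 3.25 Ω, ∠Z = −∠Y = -24.6°
cos φ = cos(-24.6°) = 0.910

0.910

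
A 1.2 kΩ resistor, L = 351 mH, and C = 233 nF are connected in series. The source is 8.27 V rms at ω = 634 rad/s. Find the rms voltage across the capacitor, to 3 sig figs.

8.41 V

X_L = ωL = 223 Ω
X_C = 1/(ωC) = 6770 Ω
Net reactance X = X_L − X_C = -6550 Ω
Z = 1200 − j6550 Ω
|Z| = √(1200² + 6550²) = 6660 Ω
I = V/|Z| = 1.24 mA
V_C = I·|Z_C| = 0.00124 × 6770 = 8.41 V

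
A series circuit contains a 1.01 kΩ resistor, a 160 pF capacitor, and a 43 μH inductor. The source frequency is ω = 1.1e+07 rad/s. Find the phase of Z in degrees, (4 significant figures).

-5.384°

X_L = ωL = 473.0 Ω
X_C = 1/(ωC) = 568.2 Ω
Net reactance X = X_L − X_C = -95.18 Ω
Z = 1010 − j95.18 Ω
|Z| = √(1010² + 95.18²) = 1014 Ω
∠Z = arctan(-95.18/1010) = -5.384°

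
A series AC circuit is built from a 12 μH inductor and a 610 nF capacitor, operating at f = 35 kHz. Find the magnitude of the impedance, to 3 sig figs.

4.82 Ω

ω = 2πf = 219900 rad/s
X_L = ωL = 2.64 Ω
X_C = 1/(ωC) = 7.45 Ω
Net reactance X = X_L − X_C = -4.82 Ω
Z = − j4.82 Ω
|Z| = √(0² + 4.82²) = 4.82 Ω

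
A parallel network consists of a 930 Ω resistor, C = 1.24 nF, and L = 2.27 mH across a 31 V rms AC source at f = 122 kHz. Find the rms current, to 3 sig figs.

ω = 2πf = 766500 rad/s
X_L = ωL = 1740 Ω
X_C = 1/(ωC) = 1050 Ω
Parallel: admittances add. Y = 1/R + 1/(jωL) + jωC
Y = (0.00108 + j0.000376) S
|Y| = 0.00114 S → |Z| = 1/|Y| = 878 Ω, ∠Z = −∠Y = -19.3°
I = V/|Z| = 31/878 = 35.3 mA

35.3 mA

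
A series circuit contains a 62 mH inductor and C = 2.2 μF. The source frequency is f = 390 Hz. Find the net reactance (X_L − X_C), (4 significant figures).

ω = 2πf = 2450 rad/s
X_L = ωL = 151.9 Ω
X_C = 1/(ωC) = 185.5 Ω
X = 151.9 − 185.5 = -33.57 Ω

-33.57 Ω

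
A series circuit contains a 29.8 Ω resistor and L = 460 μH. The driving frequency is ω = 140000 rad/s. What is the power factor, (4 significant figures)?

X_L = ωL = 64.40 Ω
Z = 29.80 + j64.40 Ω
|Z| = √(29.80² + 64.40²) = 70.96 Ω
∠Z = arctan(64.40/29.80) = 65.17°
cos φ = cos(65.17°) = 0.4200

0.4200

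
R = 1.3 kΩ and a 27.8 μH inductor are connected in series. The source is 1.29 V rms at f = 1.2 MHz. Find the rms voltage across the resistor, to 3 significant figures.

ω = 2πf = 7.54e+06 rad/s
X_L = ωL = 210 Ω
Z = 1300 + j210 Ω
|Z| = √(1300² + 210²) = 1320 Ω
I = V/|Z| = 980 μA
V_R = I·|Z_R| = 0.000980 × 1300 = 1.27 V

1.27 V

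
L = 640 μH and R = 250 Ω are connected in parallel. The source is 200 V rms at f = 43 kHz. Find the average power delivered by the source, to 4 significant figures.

ω = 2πf = 270200 rad/s
X_L = ωL = 172.9 Ω
Parallel: admittances add. Y = 1/R + 1/(jωL)
Y = (0.004000 − j0.005783) S
|Y| = 0.007032 S → |Z| = 1/|Y| = 142.2 Ω, ∠Z = −∠Y = 55.33°
I = V/|Z| = 1.406 A
P = VI cos φ = 200 × 1.406 × cos(55.33°) = 160.0 W

160.0 W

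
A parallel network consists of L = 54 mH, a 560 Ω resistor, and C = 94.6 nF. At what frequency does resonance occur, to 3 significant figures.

ω₀ = 1/√(LC) = 1/√(0.054 × 9.46e-08) = 13990 rad/s
f₀ = ω₀/(2π) = 2.23 kHz

2.23 kHz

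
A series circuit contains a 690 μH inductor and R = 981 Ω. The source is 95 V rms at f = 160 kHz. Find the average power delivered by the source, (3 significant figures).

6.13 W

ω = 2πf = 1.005e+06 rad/s
X_L = ωL = 694 Ω
Z = 981 + j694 Ω
|Z| = √(981² + 694²) = 1200 Ω
∠Z = arctan(694/981) = 35.3°
I = V/|Z| = 79.1 mA
P = VI cos φ = 95 × 0.0791 × cos(35.3°) = 6.13 W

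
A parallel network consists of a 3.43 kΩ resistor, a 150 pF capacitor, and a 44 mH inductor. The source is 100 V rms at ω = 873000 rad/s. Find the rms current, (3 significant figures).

31.0 mA

X_L = ωL = 38400 Ω
X_C = 1/(ωC) = 7640 Ω
Parallel: admittances add. Y = 1/R + 1/(jωL) + jωC
Y = (0.000292 + j0.000105) S
|Y| = 0.000310 S → |Z| = 1/|Y| = 3230 Ω, ∠Z = −∠Y = -19.8°
I = V/|Z| = 100/3230 = 31.0 mA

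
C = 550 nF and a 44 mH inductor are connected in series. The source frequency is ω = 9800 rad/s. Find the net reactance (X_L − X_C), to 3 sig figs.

246 Ω

X_L = ωL = 431 Ω
X_C = 1/(ωC) = 186 Ω
X = 431 − 186 = 246 Ω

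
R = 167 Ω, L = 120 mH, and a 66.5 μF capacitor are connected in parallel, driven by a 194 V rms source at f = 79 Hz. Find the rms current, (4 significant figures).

ω = 2πf = 496.4 rad/s
X_L = ωL = 59.56 Ω
X_C = 1/(ωC) = 30.30 Ω
Parallel: admittances add. Y = 1/R + 1/(jωL) + jωC
Y = (0.005988 + j0.01622) S
|Y| = 0.01729 S → |Z| = 1/|Y| = 57.84 Ω, ∠Z = −∠Y = -69.74°
I = V/|Z| = 194/57.84 = 3.354 A

3.354 A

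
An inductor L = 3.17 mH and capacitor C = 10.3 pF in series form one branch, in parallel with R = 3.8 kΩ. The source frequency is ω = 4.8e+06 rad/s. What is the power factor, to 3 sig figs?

X_L = ωL = 15200 Ω
X_C = 1/(ωC) = 20200 Ω
Branch 1: Z₁ = R = 3800 Ω
Branch 2 (series LC): Z₂ = j(X_L − X_C) = −j5010 Ω
Parallel: Z = Z₁Z₂/(Z₁+Z₂), |Z| = 3030 Ω, ∠Z = -37.2°
cos φ = cos(-37.2°) = 0.797

0.797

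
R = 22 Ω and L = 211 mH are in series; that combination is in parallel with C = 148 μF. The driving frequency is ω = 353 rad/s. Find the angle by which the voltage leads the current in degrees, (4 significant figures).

X_L = ωL = 74.48 Ω
X_C = 1/(ωC) = 19.14 Ω
Branch 1 (R+jX_L): Z₁ = 22.00 + j74.48 Ω, |Z₁| = 77.66 Ω
Branch 2 (−jX_C): Z₂ = −j19.14 Ω
Parallel: Z = Z₁Z₂/(Z₁+Z₂), |Z| = 24.96 Ω, ∠Z = -84.78°

-84.78°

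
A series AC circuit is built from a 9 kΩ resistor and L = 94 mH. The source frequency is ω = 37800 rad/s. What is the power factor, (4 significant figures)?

0.9301

X_L = ωL = 3553 Ω
Z = 9000 + j3553 Ω
|Z| = √(9000² + 3553²) = 9676 Ω
∠Z = arctan(3553/9000) = 21.54°
cos φ = cos(21.54°) = 0.9301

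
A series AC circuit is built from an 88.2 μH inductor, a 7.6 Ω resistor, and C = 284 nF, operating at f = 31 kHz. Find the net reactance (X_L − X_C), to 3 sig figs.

ω = 2πf = 194800 rad/s
X_L = ωL = 17.2 Ω
X_C = 1/(ωC) = 18.1 Ω
X = 17.2 − 18.1 = -0.898 Ω

-0.898 Ω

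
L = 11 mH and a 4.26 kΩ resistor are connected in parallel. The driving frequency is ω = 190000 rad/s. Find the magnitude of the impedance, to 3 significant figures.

1880 Ω

X_L = ωL = 2090 Ω
Parallel: admittances add. Y = 1/R + 1/(jωL)
Y = (0.000235 − j0.000478) S
|Y| = 0.000533 S → |Z| = 1/|Y| = 1880 Ω, ∠Z = −∠Y = 63.9°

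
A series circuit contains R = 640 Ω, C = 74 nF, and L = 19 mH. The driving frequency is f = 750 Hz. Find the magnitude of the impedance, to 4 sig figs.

ω = 2πf = 4712 rad/s
X_L = ωL = 89.54 Ω
X_C = 1/(ωC) = 2868 Ω
Net reactance X = X_L − X_C = -2778 Ω
Z = 640.0 − j2778 Ω
|Z| = √(640.0² + 2778²) = 2851 Ω

2851 Ω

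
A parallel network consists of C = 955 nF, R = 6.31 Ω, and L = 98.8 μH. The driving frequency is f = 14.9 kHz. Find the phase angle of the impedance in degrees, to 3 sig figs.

ω = 2πf = 93620 rad/s
X_L = ωL = 9.25 Ω
X_C = 1/(ωC) = 11.2 Ω
Parallel: admittances add. Y = 1/R + 1/(jωL) + jωC
Y = (0.158 − j0.0187) S
|Y| = 0.160 S → |Z| = 1/|Y| = 6.27 Ω, ∠Z = −∠Y = 6.73°

6.73°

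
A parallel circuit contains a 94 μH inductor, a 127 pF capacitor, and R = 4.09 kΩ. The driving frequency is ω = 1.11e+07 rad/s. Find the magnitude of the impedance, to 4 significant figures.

X_L = ωL = 1043 Ω
X_C = 1/(ωC) = 709.4 Ω
Parallel: admittances add. Y = 1/R + 1/(jωL) + jωC
Y = (0.0002445 + j0.0004513) S
|Y| = 0.0005133 S → |Z| = 1/|Y| = 1948 Ω, ∠Z = −∠Y = -61.55°

1948 Ω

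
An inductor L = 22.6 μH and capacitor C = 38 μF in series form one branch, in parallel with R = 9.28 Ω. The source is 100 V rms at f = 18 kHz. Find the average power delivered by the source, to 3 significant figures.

ω = 2πf = 113100 rad/s
X_L = ωL = 2.56 Ω
X_C = 1/(ωC) = 0.233 Ω
Branch 1: Z₁ = R = 9.28 Ω
Branch 2 (series LC): Z₂ = j(X_L − X_C) = j2.32 Ω
Parallel: Z = Z₁Z₂/(Z₁+Z₂), |Z| = 2.25 Ω, ∠Z = 75.9°
I = V/|Z| = 44.4 A
P = VI cos φ = 100 × 44.4 × cos(75.9°) = 1.08 kW

1.08 kW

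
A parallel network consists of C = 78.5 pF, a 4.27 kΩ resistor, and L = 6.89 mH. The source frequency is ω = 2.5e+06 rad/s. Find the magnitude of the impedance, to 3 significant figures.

3680 Ω

X_L = ωL = 17200 Ω
X_C = 1/(ωC) = 5100 Ω
Parallel: admittances add. Y = 1/R + 1/(jωL) + jωC
Y = (0.000234 + j0.000138) S
|Y| = 0.000272 S → |Z| = 1/|Y| = 3680 Ω, ∠Z = −∠Y = -30.5°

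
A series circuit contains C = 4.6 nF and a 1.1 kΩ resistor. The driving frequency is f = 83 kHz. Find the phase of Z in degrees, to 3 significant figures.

-20.8°

ω = 2πf = 521500 rad/s
X_C = 1/(ωC) = 417 Ω
Z = 1100 − j417 Ω
|Z| = √(1100² + 417²) = 1180 Ω
∠Z = arctan(-417/1100) = -20.8°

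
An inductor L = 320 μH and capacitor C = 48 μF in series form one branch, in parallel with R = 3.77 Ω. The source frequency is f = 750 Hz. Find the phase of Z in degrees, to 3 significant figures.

ω = 2πf = 4712 rad/s
X_L = ωL = 1.51 Ω
X_C = 1/(ωC) = 4.42 Ω
Branch 1: Z₁ = R = 3.77 Ω
Branch 2 (series LC): Z₂ = j(X_L − X_C) = −j2.91 Ω
Parallel: Z = Z₁Z₂/(Z₁+Z₂), |Z| = 2.31 Ω, ∠Z = -52.3°

-52.3°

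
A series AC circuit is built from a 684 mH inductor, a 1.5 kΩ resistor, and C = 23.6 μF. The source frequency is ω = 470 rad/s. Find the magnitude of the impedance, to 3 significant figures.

1520 Ω

X_L = ωL = 321 Ω
X_C = 1/(ωC) = 90.2 Ω
Net reactance X = X_L − X_C = 231 Ω
Z = 1500 + j231 Ω
|Z| = √(1500² + 231²) = 1520 Ω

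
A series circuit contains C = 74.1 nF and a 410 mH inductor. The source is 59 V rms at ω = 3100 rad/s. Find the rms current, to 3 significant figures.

X_L = ωL = 1270 Ω
X_C = 1/(ωC) = 4350 Ω
Net reactance X = X_L − X_C = -3080 Ω
Z = − j3080 Ω
|Z| = √(0² + 3080²) = 3080 Ω
I = V/|Z| = 59/3080 = 19.1 mA

19.1 mA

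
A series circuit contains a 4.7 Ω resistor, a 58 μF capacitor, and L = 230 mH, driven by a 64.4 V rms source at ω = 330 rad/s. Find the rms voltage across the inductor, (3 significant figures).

X_L = ωL = 75.9 Ω
X_C = 1/(ωC) = 52.2 Ω
Net reactance X = X_L − X_C = 23.7 Ω
Z = 4.70 + j23.7 Ω
|Z| = √(4.70² + 23.7²) = 24.1 Ω
I = V/|Z| = 2.67 A
V_L = I·|Z_L| = 2.67 × 75.9 = 203 V

203 V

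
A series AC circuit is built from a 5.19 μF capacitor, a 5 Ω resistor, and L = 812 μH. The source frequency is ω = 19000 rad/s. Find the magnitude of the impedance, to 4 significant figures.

X_L = ωL = 15.43 Ω
X_C = 1/(ωC) = 10.14 Ω
Net reactance X = X_L − X_C = 5.287 Ω
Z = 5.000 + j5.287 Ω
|Z| = √(5.000² + 5.287²) = 7.277 Ω

7.277 Ω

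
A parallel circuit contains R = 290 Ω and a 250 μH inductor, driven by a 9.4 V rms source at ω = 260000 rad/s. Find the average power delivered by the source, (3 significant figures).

X_L = ωL = 65.0 Ω
Parallel: admittances add. Y = 1/R + 1/(jωL)
Y = (0.00345 − j0.0154) S
|Y| = 0.0158 S → |Z| = 1/|Y| = 63.4 Ω, ∠Z = −∠Y = 77.4°
I = V/|Z| = 148 mA
P = VI cos φ = 9.4 × 0.148 × cos(77.4°) = 305 mW

305 mW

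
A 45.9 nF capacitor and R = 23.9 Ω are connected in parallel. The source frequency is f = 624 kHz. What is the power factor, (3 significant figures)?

0.226

ω = 2πf = 3.921e+06 rad/s
X_C = 1/(ωC) = 5.56 Ω
Parallel: admittances add. Y = 1/R + jωC
Y = (0.0418 + j0.180) S
|Y| = 0.185 S → |Z| = 1/|Y| = 5.41 Ω, ∠Z = −∠Y = -76.9°
cos φ = cos(-76.9°) = 0.226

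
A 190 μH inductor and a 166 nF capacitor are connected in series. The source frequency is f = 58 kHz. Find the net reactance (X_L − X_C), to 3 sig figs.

ω = 2πf = 364400 rad/s
X_L = ωL = 69.2 Ω
X_C = 1/(ωC) = 16.5 Ω
X = 69.2 − 16.5 = 52.7 Ω

52.7 Ω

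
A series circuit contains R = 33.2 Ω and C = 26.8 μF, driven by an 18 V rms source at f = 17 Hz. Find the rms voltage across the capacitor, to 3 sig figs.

17.9 V

ω = 2πf = 106.8 rad/s
X_C = 1/(ωC) = 349 Ω
Z = 33.2 − j349 Ω
|Z| = √(33.2² + 349²) = 351 Ω
I = V/|Z| = 51.3 mA
V_C = I·|Z_C| = 0.0513 × 349 = 17.9 V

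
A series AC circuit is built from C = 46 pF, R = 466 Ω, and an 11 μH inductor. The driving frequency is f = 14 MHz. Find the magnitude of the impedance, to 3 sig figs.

858 Ω

ω = 2πf = 8.796e+07 rad/s
X_L = ωL = 968 Ω
X_C = 1/(ωC) = 247 Ω
Net reactance X = X_L − X_C = 720 Ω
Z = 466 + j720 Ω
|Z| = √(466² + 720²) = 858 Ω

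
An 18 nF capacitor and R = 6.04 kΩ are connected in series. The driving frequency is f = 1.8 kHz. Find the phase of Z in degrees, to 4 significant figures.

-39.12°

ω = 2πf = 11310 rad/s
X_C = 1/(ωC) = 4912 Ω
Z = 6040 − j4912 Ω
|Z| = √(6040² + 4912²) = 7785 Ω
∠Z = arctan(-4912/6040) = -39.12°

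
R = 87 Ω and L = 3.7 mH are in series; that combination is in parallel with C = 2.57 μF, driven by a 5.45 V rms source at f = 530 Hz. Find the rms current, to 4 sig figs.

72.19 mA

ω = 2πf = 3330 rad/s
X_L = ωL = 12.32 Ω
X_C = 1/(ωC) = 116.8 Ω
Branch 1 (R+jX_L): Z₁ = 87.00 + j12.32 Ω, |Z₁| = 87.87 Ω
Branch 2 (−jX_C): Z₂ = −j116.8 Ω
Parallel: Z = Z₁Z₂/(Z₁+Z₂), |Z| = 75.50 Ω, ∠Z = -31.71°
I = V/|Z| = 5.45/75.50 = 72.19 mA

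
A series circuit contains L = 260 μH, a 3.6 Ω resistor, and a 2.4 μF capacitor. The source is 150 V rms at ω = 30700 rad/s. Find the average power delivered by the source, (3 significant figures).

1.83 kW

X_L = ωL = 7.98 Ω
X_C = 1/(ωC) = 13.6 Ω
Net reactance X = X_L − X_C = -5.59 Ω
Z = 3.60 − j5.59 Ω
|Z| = √(3.60² + 5.59²) = 6.65 Ω
∠Z = arctan(-5.59/3.60) = -57.2°
I = V/|Z| = 22.6 A
P = VI cos φ = 150 × 22.6 × cos(-57.2°) = 1.83 kW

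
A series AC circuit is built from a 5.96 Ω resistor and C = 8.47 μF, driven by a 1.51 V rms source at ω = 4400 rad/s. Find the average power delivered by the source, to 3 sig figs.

18.0 mW

X_C = 1/(ωC) = 26.8 Ω
Z = 5.96 − j26.8 Ω
|Z| = √(5.96² + 26.8²) = 27.5 Ω
∠Z = arctan(-26.8/5.96) = -77.5°
I = V/|Z| = 54.9 mA
P = VI cos φ = 1.51 × 0.0549 × cos(-77.5°) = 18.0 mW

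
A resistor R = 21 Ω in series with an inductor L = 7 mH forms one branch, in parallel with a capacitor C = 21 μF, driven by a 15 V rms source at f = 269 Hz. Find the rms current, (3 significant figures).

ω = 2πf = 1690 rad/s
X_L = ωL = 11.8 Ω
X_C = 1/(ωC) = 28.2 Ω
Branch 1 (R+jX_L): Z₁ = 21.0 + j11.8 Ω, |Z₁| = 24.1 Ω
Branch 2 (−jX_C): Z₂ = −j28.2 Ω
Parallel: Z = Z₁Z₂/(Z₁+Z₂), |Z| = 25.5 Ω, ∠Z = -22.7°
I = V/|Z| = 15/25.5 = 588 mA

588 mA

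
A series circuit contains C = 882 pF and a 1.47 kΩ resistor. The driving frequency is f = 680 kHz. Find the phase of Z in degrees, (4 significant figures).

-10.23°

ω = 2πf = 4.273e+06 rad/s
X_C = 1/(ωC) = 265.4 Ω
Z = 1470 − j265.4 Ω
|Z| = √(1470² + 265.4²) = 1494 Ω
∠Z = arctan(-265.4/1470) = -10.23°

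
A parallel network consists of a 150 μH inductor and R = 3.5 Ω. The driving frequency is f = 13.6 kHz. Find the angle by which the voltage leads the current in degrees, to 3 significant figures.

ω = 2πf = 85450 rad/s
X_L = ωL = 12.8 Ω
Parallel: admittances add. Y = 1/R + 1/(jωL)
Y = (0.286 − j0.0780) S
|Y| = 0.296 S → |Z| = 1/|Y| = 3.38 Ω, ∠Z = −∠Y = 15.3°

15.3°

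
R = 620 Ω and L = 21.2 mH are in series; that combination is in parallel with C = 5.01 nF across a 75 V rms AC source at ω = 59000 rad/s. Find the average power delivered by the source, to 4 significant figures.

1.789 W

X_L = ωL = 1251 Ω
X_C = 1/(ωC) = 3383 Ω
Branch 1 (R+jX_L): Z₁ = 620.0 + j1251 Ω, |Z₁| = 1396 Ω
Branch 2 (−jX_C): Z₂ = −j3383 Ω
Parallel: Z = Z₁Z₂/(Z₁+Z₂), |Z| = 2127 Ω, ∠Z = 47.42°
I = V/|Z| = 35.26 mA
P = VI cos φ = 75 × 0.03526 × cos(47.42°) = 1.789 W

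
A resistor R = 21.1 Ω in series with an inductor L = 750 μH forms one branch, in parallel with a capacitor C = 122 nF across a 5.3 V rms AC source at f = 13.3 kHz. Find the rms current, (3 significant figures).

ω = 2πf = 83570 rad/s
X_L = ωL = 62.7 Ω
X_C = 1/(ωC) = 98.1 Ω
Branch 1 (R+jX_L): Z₁ = 21.1 + j62.7 Ω, |Z₁| = 66.1 Ω
Branch 2 (−jX_C): Z₂ = −j98.1 Ω
Parallel: Z = Z₁Z₂/(Z₁+Z₂), |Z| = 157 Ω, ∠Z = 40.6°
I = V/|Z| = 5.3/157 = 33.7 mA

33.7 mA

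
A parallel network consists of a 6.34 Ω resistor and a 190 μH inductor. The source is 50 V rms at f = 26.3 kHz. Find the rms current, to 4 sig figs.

ω = 2πf = 165200 rad/s
X_L = ωL = 31.40 Ω
Parallel: admittances add. Y = 1/R + 1/(jωL)
Y = (0.1577 − j0.03185) S
|Y| = 0.1609 S → |Z| = 1/|Y| = 6.215 Ω, ∠Z = −∠Y = 11.42°
I = V/|Z| = 50/6.215 = 8.046 A

8.046 A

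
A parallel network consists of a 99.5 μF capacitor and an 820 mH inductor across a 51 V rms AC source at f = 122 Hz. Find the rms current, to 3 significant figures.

ω = 2πf = 766.5 rad/s
X_L = ωL = 629 Ω
X_C = 1/(ωC) = 13.1 Ω
Parallel: admittances add. Y = 1/(jωL) + jωC
Y = (0 + j0.0747) S
|Y| = 0.0747 S → |Z| = 1/|Y| = 13.4 Ω, ∠Z = −∠Y = -90.0°
I = V/|Z| = 51/13.4 = 3.81 A

3.81 A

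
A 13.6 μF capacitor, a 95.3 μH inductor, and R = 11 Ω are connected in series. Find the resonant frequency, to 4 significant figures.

ω₀ = 1/√(LC) = 1/√(9.53e-05 × 1.36e-05) = 27780 rad/s
f₀ = ω₀/(2π) = 4.421 kHz

4.421 kHz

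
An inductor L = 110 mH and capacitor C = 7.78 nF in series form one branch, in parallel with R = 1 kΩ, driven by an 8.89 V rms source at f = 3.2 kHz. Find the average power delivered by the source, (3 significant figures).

79.0 mW

ω = 2πf = 20110 rad/s
X_L = ωL = 2210 Ω
X_C = 1/(ωC) = 6390 Ω
Branch 1: Z₁ = R = 1000 Ω
Branch 2 (series LC): Z₂ = j(X_L − X_C) = −j4180 Ω
Parallel: Z = Z₁Z₂/(Z₁+Z₂), |Z| = 973 Ω, ∠Z = -13.5°
I = V/|Z| = 9.14 mA
P = VI cos φ = 8.89 × 0.00914 × cos(-13.5°) = 79.0 mW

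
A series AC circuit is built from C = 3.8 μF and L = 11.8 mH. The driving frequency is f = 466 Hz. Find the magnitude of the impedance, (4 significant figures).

ω = 2πf = 2928 rad/s
X_L = ωL = 34.55 Ω
X_C = 1/(ωC) = 89.88 Ω
Net reactance X = X_L − X_C = -55.33 Ω
Z = − j55.33 Ω
|Z| = √(0² + 55.33²) = 55.33 Ω

55.33 Ω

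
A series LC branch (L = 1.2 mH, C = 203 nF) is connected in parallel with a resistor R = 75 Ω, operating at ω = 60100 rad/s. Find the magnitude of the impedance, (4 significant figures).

9.761 Ω

X_L = ωL = 72.12 Ω
X_C = 1/(ωC) = 81.97 Ω
Branch 1: Z₁ = R = 75.00 Ω
Branch 2 (series LC): Z₂ = j(X_L − X_C) = −j9.845 Ω
Parallel: Z = Z₁Z₂/(Z₁+Z₂), |Z| = 9.761 Ω, ∠Z = -82.52°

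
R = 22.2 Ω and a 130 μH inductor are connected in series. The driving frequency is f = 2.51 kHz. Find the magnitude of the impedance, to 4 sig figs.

ω = 2πf = 15770 rad/s
X_L = ωL = 2.050 Ω
Z = 22.20 + j2.050 Ω
|Z| = √(22.20² + 2.050²) = 22.29 Ω

22.29 Ω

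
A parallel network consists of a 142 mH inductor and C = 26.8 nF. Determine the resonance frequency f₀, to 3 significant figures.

ω₀ = 1/√(LC) = 1/√(0.142 × 2.68e-08) = 16210 rad/s
f₀ = ω₀/(2π) = 2.58 kHz

2.58 kHz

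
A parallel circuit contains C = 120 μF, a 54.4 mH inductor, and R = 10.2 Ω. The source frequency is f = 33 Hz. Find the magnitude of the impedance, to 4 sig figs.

ω = 2πf = 207.3 rad/s
X_L = ωL = 11.28 Ω
X_C = 1/(ωC) = 40.19 Ω
Parallel: admittances add. Y = 1/R + 1/(jωL) + jωC
Y = (0.09804 − j0.06377) S
|Y| = 0.1170 S → |Z| = 1/|Y| = 8.550 Ω, ∠Z = −∠Y = 33.04°

8.550 Ω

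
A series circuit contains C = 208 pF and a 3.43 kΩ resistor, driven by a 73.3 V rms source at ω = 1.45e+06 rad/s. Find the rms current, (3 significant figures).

15.4 mA

X_C = 1/(ωC) = 3320 Ω
Z = 3430 − j3320 Ω
|Z| = √(3430² + 3320²) = 4770 Ω
I = V/|Z| = 73.3/4770 = 15.4 mA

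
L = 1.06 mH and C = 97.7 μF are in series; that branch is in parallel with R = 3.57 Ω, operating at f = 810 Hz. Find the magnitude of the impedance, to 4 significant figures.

ω = 2πf = 5089 rad/s
X_L = ωL = 5.395 Ω
X_C = 1/(ωC) = 2.011 Ω
Branch 1: Z₁ = R = 3.570 Ω
Branch 2 (series LC): Z₂ = j(X_L − X_C) = j3.384 Ω
Parallel: Z = Z₁Z₂/(Z₁+Z₂), |Z| = 2.456 Ω, ∠Z = 46.54°

2.456 Ω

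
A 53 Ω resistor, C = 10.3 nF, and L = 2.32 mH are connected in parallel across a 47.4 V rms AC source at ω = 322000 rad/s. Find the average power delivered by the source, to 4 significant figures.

42.39 W

X_L = ωL = 747.0 Ω
X_C = 1/(ωC) = 301.5 Ω
Parallel: admittances add. Y = 1/R + 1/(jωL) + jωC
Y = (0.01887 + j0.001978) S
|Y| = 0.01897 S → |Z| = 1/|Y| = 52.71 Ω, ∠Z = −∠Y = -5.985°
I = V/|Z| = 899.2 mA
P = VI cos φ = 47.4 × 0.8992 × cos(-5.985°) = 42.39 W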